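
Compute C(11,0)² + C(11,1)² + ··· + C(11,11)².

705432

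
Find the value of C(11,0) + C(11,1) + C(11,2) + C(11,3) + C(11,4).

1 + 11 + 55 + 165 + 330 = 562.

562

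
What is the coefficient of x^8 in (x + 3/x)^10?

General term: C(10,j)·(x)^j·(3/x)^(10-j), with x-exponent 1j − 1(10−j) = 2j − 10.
Set 2j − 10 = 8: j = 9.
C(10,9) = 10; 1^9 = 1; 3^1 = 3.
Coefficient = 10 · 1 · 3 = 30.

30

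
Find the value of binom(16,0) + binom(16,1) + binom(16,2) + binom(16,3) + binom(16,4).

1 + 16 + 120 + 560 + 1820 = 2517.

2517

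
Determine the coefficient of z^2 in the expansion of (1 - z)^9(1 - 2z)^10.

Coefficient of z^2 = Σ_{j} C(9,j)·(-1)^j·C(10,2-j)·(-2)^(2-j) for j from 0 to 2.
= 180 + 180 + 36 = 396.

396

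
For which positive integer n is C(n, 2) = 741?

39

n(n−1)/2 = 741 ⇒ n(n−1) = 1482. Since 39·38 = 1482, n = 39.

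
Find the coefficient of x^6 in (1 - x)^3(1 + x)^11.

Coefficient of x^6 = Σ_{j} C(3,j)·(-1)^j·C(11,6-j)·1^(6-j) for j from 0 to 3.
= 462 + (-1386) + 990 + (-165) = -99.

-99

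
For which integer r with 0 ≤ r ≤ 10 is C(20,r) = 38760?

6

C(20,r) increases on 0 ≤ r ≤ 10. C(20,5) = 15504 and C(20,6) = 38760, so r = 6.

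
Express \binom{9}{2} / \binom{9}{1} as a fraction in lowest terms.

4

C(n,k+1)/C(n,k) = (n−k)/(k+1) = (9−1)/(1+1) = 8/2 = 4.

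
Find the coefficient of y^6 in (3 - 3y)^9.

The general term is C(9,j)·(3)^j·(-3y)^(9-j); the y^6 term has j = 3.
C(9,3) = 84.
Coefficient = C(9,3) · 3^3 · (-3)^6 = 84 · 27 · 729 = 1653372.

1653372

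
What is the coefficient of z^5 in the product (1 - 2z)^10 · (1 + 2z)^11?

1440

Coefficient of z^5 = Σ_{j} C(10,j)·(-2)^j·C(11,5-j)·2^(5-j) for j from 0 to 5.
= 14784 + (-105600) + 237600 + (-211200) + 73920 + (-8064) = 1440.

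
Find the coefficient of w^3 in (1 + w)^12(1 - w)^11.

-11

Coefficient of w^3 = Σ_{j} C(12,j)·1^j·C(11,3-j)·(-1)^(3-j) for j from 0 to 3.
= (-165) + 660 + (-726) + 220 = -11.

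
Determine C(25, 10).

3268760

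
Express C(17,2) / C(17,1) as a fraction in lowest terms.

8

C(n,k+1)/C(n,k) = (n−k)/(k+1) = (17−1)/(1+1) = 16/2 = 8.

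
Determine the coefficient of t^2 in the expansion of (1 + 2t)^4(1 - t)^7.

Coefficient of t^2 = Σ_{j} C(4,j)·2^j·C(7,2-j)·(-1)^(2-j) for j from 0 to 2.
= 21 + (-56) + 24 = -11.

-11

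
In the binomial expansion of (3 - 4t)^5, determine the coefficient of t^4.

3840

The general term is C(5,j)·(3)^j·(-4t)^(5-j); the t^4 term has j = 1.
C(5,1) = 5.
Coefficient = C(5,1) · 3^1 · (-4)^4 = 5 · 3 · 256 = 3840.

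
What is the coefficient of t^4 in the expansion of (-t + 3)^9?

30618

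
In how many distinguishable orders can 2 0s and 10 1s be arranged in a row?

Choose positions for the 0s: C(12,2) = 66.

66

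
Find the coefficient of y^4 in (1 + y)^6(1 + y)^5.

(1 + y)^6(1 + y)^5 = (1 + y)^11, so the coefficient of y^4 is C(11,4)·1^4 = 330·1 = 330.

330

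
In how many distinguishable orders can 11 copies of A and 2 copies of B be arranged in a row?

Choose positions for the A's: C(13,11) = 78.

78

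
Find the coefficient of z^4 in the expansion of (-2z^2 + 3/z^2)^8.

-48384

General term: C(8,j)·(-2z^2)^j·(3/z^2)^(8-j), with z-exponent 2j − 2(8−j) = 4j − 16.
Set 4j − 16 = 4: j = 5.
C(8,5) = 56; (-2)^5 = -32; 3^3 = 27.
Coefficient = 56 · (-32) · 27 = -48384.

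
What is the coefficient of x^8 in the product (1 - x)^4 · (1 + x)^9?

Coefficient of x^8 = Σ_{j} C(4,j)·(-1)^j·C(9,8-j)·1^(8-j) for j from 0 to 4.
= 9 + (-144) + 504 + (-504) + 126 = -9.

-9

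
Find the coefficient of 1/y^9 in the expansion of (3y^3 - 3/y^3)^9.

General term: C(9,j)·(3y^3)^j·(-3/y^3)^(9-j), with y-exponent 3j − 3(9−j) = 6j − 27.
Set 6j − 27 = -9: j = 3.
C(9,3) = 84; 3^3 = 27; (-3)^6 = 729.
Coefficient = 84 · 27 · 729 = 1653372.

1653372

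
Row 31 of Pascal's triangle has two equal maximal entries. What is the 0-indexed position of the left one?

15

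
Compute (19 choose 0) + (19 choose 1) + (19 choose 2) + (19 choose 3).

1160

1 + 19 + 171 + 969 = 1160.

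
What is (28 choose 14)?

40116600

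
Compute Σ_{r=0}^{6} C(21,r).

82160

1 + 21 + 210 + 1330 + 5985 + 20349 + 54264 = 82160.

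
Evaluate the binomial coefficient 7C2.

21

C(7,2) = (7·6) / 2! = 42 / 2 = 21.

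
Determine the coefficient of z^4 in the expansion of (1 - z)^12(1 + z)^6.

-60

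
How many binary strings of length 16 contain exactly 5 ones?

Choose the 5 positions: C(16,5) = 4368.

4368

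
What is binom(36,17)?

C(36,17) = (36·35·34·33·32·31·30·29·28·27·26·25·24·23·22·21·20) / 17! = 3058021453718104473600000 / 355687428096000 = 8597496600.

8597496600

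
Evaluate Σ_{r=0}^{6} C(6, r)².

924

By Vandermonde's identity, Σ C(6,r)² = C(12,6) = 924.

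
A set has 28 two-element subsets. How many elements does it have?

8

n(n−1)/2 = 28 ⇒ n(n−1) = 56. Since 8·7 = 56, n = 8.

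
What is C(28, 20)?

C(28,20) = C(28,8) by symmetry.
C(28,8) = (28·27·26·25·24·23·22·21) / 8! = 125318793600 / 40320 = 3108105.

3108105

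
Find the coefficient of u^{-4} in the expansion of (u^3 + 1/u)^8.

General term: C(8,j)·(u^3)^j·(1/u)^(8-j), with u-exponent 3j − 1(8−j) = 4j − 8.
Set 4j − 8 = -4: j = 1.
C(8,1) = 8; 1^1 = 1; 1^7 = 1.
Coefficient = 8 · 1 · 1 = 8.

8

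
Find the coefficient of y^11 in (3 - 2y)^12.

-73728

The general term is C(12,j)·(3)^j·(-2y)^(12-j); the y^11 term has j = 1.
C(12,1) = 12.
Coefficient = C(12,1) · 3^1 · (-2)^11 = 12 · 3 · (-2048) = -73728.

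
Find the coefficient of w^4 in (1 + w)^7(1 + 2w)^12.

26659

Coefficient of w^4 = Σ_{j} C(7,j)·1^j·C(12,4-j)·2^(4-j) for j from 0 to 4.
= 7920 + 12320 + 5544 + 840 + 35 = 26659.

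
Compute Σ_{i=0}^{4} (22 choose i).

9109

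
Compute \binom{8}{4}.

70

C(8,4) = (8·7·6·5) / 4! = 1680 / 24 = 70.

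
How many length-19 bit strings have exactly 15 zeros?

Choose the 15 positions: C(19,15) = 3876.

3876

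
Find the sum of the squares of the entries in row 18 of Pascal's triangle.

By Vandermonde's identity, Σ C(18,i)² = C(36,18) = 9075135300.

9075135300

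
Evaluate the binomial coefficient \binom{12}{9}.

220

C(12,9) = C(12,3) by symmetry.
C(12,3) = (12·11·10) / 3! = 1320 / 6 = 220.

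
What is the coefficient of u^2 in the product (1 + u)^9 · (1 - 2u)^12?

84

Coefficient of u^2 = Σ_{j} C(9,j)·1^j·C(12,2-j)·(-2)^(2-j) for j from 0 to 2.
= 264 + (-216) + 36 = 84.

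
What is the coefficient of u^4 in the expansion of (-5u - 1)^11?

The general term is C(11,j)·(-5u)^j·(-1)^(11-j); the u^4 term has j = 4.
C(11,4) = 330.
Coefficient = C(11,4) · (-5)^4 · (-1)^7 = 330 · 625 · (-1) = -206250.

-206250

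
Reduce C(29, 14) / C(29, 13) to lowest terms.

C(n,k+1)/C(n,k) = (n−k)/(k+1) = (29−13)/(13+1) = 16/14 = 8/7.

8/7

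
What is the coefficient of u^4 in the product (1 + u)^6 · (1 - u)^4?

Coefficient of u^4 = Σ_{j} C(6,j)·1^j·C(4,4-j)·(-1)^(4-j) for j from 0 to 4.
= 1 + (-24) + 90 + (-80) + 15 = 2.

2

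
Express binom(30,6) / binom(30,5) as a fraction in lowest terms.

25/6

C(n,k+1)/C(n,k) = (n−k)/(k+1) = (30−5)/(5+1) = 25/6.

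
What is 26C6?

C(26,6) = (26·25·24·23·22·21) / 6! = 165765600 / 720 = 230230.

230230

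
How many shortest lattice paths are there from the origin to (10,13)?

1144066

Each path is a sequence of 23 steps with 10 rights: C(23,10) = 1144066.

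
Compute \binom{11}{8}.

165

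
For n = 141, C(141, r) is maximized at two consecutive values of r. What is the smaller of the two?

For odd n = 141, C(141,r) peaks at r = (n−1)/2 and (n+1)/2; the smaller is 70.

70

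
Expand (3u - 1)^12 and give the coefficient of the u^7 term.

-1732104

The general term is C(12,j)·(3u)^j·(-1)^(12-j); the u^7 term has j = 7.
C(12,7) = 792.
Coefficient = C(12,7) · 3^7 · (-1)^5 = 792 · 2187 · (-1) = -1732104.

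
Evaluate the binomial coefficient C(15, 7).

6435

C(15,7) = (15·14·13·12·11·10·9) / 7! = 32432400 / 5040 = 6435.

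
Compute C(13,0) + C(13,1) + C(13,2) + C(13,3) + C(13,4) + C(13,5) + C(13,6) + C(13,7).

5812

1 + 13 + 78 + 286 + 715 + 1287 + 1716 + 1716 = 5812.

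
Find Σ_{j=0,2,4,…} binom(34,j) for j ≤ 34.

8589934592

Even-j terms of row 34 sum to 2^33 = 8589934592.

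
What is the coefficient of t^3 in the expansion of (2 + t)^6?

160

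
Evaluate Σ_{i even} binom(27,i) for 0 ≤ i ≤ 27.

Half of (1+1)^27 + (1−1)^27 gives the even-index sum: 2^26 = 67108864.

67108864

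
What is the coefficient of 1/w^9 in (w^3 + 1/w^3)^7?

General term: C(7,j)·(w^3)^j·(1/w^3)^(7-j), with w-exponent 3j − 3(7−j) = 6j − 21.
Set 6j − 21 = -9: j = 2.
C(7,2) = 21; 1^2 = 1; 1^5 = 1.
Coefficient = 21 · 1 · 1 = 21.

21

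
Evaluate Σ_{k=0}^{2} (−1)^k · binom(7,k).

The partial alternating sum Σ_{k=0}^{2} (−1)^k C(7,k) = (−1)^2 C(6,2) = 15.

15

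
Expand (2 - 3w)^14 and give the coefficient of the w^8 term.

The general term is C(14,j)·(2)^j·(-3w)^(14-j); the w^8 term has j = 6.
C(14,6) = 3003.
Coefficient = C(14,6) · 2^6 · (-3)^8 = 3003 · 64 · 6561 = 1260971712.

1260971712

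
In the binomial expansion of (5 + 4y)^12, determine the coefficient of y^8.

The general term is C(12,j)·(5)^j·(4y)^(12-j); the y^8 term has j = 4.
C(12,4) = 495.
Coefficient = C(12,4) · 5^4 · 4^8 = 495 · 625 · 65536 = 20275200000.

20275200000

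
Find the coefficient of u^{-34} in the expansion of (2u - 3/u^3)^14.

General term: C(14,j)·(2u)^j·(-3/u^3)^(14-j), with u-exponent 1j − 3(14−j) = 4j − 42.
Set 4j − 42 = -34: j = 2.
C(14,2) = 91; 2^2 = 4; (-3)^12 = 531441.
Coefficient = 91 · 4 · 531441 = 193444524.

193444524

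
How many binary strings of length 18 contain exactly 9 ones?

Choose the 9 positions: C(18,9) = 48620.

48620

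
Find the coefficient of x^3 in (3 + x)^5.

90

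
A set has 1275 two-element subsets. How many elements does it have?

51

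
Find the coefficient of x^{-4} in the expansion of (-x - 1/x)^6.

6

General term: C(6,j)·(-x)^j·(-1/x)^(6-j), with x-exponent 1j − 1(6−j) = 2j − 6.
Set 2j − 6 = -4: j = 1.
C(6,1) = 6; (-1)^1 = -1; (-1)^5 = -1.
Coefficient = 6 · (-1) · (-1) = 6.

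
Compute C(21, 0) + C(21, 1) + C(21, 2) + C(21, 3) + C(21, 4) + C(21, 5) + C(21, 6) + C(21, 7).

1 + 21 + 210 + 1330 + 5985 + 20349 + 54264 + 116280 = 198440.

198440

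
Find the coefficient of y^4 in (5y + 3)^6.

84375

The general term is C(6,j)·(5y)^j·(3)^(6-j); the y^4 term has j = 4.
C(6,4) = 15.
Coefficient = C(6,4) · 5^4 · 3^2 = 15 · 625 · 9 = 84375.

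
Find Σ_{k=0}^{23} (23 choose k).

8388608

The entries of row 23 sum to 2^23 = 8388608.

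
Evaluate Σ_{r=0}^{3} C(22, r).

1794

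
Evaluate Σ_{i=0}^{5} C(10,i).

638

1 + 10 + 45 + 120 + 210 + 252 = 638.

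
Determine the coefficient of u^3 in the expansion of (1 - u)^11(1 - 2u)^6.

Coefficient of u^3 = Σ_{j} C(11,j)·(-1)^j·C(6,3-j)·(-2)^(3-j) for j from 0 to 3.
= (-160) + (-660) + (-660) + (-165) = -1645.

-1645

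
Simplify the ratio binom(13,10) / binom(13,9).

2/5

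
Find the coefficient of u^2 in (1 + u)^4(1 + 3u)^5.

Coefficient of u^2 = Σ_{j} C(4,j)·1^j·C(5,2-j)·3^(2-j) for j from 0 to 2.
= 90 + 60 + 6 = 156.

156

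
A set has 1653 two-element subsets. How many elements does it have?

n(n−1)/2 = 1653 ⇒ n(n−1) = 3306. Since 58·57 = 3306, n = 58.

58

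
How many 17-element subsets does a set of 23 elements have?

C(23,17) = C(23,6) by symmetry.
C(23,6) = (23·22·21·20·19·18) / 6! = 72681840 / 720 = 100947.

100947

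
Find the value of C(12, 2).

C(12,2) = (12·11) / 2! = 132 / 2 = 66.

66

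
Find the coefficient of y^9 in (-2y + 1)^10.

-5120

The general term is C(10,j)·(-2y)^j·(1)^(10-j); the y^9 term has j = 9.
C(10,9) = 10.
Coefficient = C(10,9) · (-2)^9 = 10 · (-512) = -5120.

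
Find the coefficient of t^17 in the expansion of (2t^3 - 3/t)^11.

General term: C(11,j)·(2t^3)^j·(-3/t)^(11-j), with t-exponent 3j − 1(11−j) = 4j − 11.
Set 4j − 11 = 17: j = 7.
C(11,7) = 330; 2^7 = 128; (-3)^4 = 81.
Coefficient = 330 · 128 · 81 = 3421440.

3421440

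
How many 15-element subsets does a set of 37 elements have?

9364199760

C(37,15) = (37·36·35·34·33·32·31·30·29·28·27·26·25·24·23) / 15! = 12245324002983751680000 / 1307674368000 = 9364199760.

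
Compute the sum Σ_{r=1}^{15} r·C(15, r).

245760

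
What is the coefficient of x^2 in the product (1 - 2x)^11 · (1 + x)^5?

120

Coefficient of x^2 = Σ_{j} C(11,j)·(-2)^j·C(5,2-j)·1^(2-j) for j from 0 to 2.
= 10 + (-110) + 220 = 120.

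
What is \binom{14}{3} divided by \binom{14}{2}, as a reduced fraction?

4

C(n,k+1)/C(n,k) = (n−k)/(k+1) = (14−2)/(2+1) = 12/3 = 4.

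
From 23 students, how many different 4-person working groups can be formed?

8855

This is C(23,4) = 8855.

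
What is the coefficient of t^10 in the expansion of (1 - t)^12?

The general term is C(12,j)·(1)^j·(-t)^(12-j); the t^10 term has j = 2.
C(12,2) = 66.
Coefficient = C(12,2) = 66.

66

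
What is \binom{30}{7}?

C(30,7) = (30·29·28·27·26·25·24) / 7! = 10260432000 / 5040 = 2035800.

2035800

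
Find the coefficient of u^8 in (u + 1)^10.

45

The general term is C(10,j)·(u)^j·(1)^(10-j); the u^8 term has j = 8.
C(10,8) = 45.
Coefficient = C(10,8) = 45.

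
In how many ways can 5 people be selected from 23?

33649

This is C(23,5) = 33649.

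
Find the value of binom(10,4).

210

C(10,4) = (10·9·8·7) / 4! = 5040 / 24 = 210.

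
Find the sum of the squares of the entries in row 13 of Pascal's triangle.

Σ C(13,j)² is the coefficient of x^13 in (1+x)^13(1+x)^13 = (1+x)^26, i.e. C(26,13) = 10400600.

10400600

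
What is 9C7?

36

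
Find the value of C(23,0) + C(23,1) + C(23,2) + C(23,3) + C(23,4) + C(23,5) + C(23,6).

145499

1 + 23 + 253 + 1771 + 8855 + 33649 + 100947 = 145499.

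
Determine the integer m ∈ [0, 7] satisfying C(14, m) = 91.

C(14,m) increases on 0 ≤ m ≤ 7. C(14,1) = 14 and C(14,2) = 91, so m = 2.

2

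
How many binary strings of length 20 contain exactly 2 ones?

190

Choose the 2 positions: C(20,2) = 190.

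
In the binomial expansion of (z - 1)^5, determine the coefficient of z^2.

The general term is C(5,j)·(z)^j·(-1)^(5-j); the z^2 term has j = 2.
C(5,2) = 10.
Coefficient = C(5,2) · (-1)^3 = 10 · (-1) = -10.

-10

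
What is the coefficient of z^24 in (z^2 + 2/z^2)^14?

28

General term: C(14,j)·(z^2)^j·(2/z^2)^(14-j), with z-exponent 2j − 2(14−j) = 4j − 28.
Set 4j − 28 = 24: j = 13.
C(14,13) = 14; 1^13 = 1; 2^1 = 2.
Coefficient = 14 · 1 · 2 = 28.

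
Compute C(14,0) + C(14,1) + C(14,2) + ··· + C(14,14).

16384

The entries of row 14 sum to 2^14 = 16384.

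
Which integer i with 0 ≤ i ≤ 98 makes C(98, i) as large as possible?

49

C(98,i) is maximized at i = 98/2 = 49.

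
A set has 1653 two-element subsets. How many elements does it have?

58

n(n−1)/2 = 1653 ⇒ n(n−1) = 3306. Since 58·57 = 3306, n = 58.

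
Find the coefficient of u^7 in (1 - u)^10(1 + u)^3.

Coefficient of u^7 = Σ_{j} C(10,j)·(-1)^j·C(3,7-j)·1^(7-j) for j from 4 to 7.
= 210 + (-756) + 630 + (-120) = -36.

-36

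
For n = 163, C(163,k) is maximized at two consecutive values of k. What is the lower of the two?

81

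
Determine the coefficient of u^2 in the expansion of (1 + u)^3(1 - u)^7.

3

Coefficient of u^2 = Σ_{j} C(3,j)·1^j·C(7,2-j)·(-1)^(2-j) for j from 0 to 2.
= 21 + (-21) + 3 = 3.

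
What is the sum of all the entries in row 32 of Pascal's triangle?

Setting x = 1 in (1+x)^32 gives Σ C(32,r) = 2^32 = 4294967296.

4294967296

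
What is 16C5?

4368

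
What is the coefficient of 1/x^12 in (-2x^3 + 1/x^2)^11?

220

General term: C(11,j)·(-2x^3)^j·(1/x^2)^(11-j), with x-exponent 3j − 2(11−j) = 5j − 22.
Set 5j − 22 = -12: j = 2.
C(11,2) = 55; (-2)^2 = 4; 1^9 = 1.
Coefficient = 55 · 4 · 1 = 220.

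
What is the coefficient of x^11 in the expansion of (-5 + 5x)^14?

-2221679687500

The general term is C(14,j)·(-5)^j·(5x)^(14-j); the x^11 term has j = 3.
C(14,3) = 364.
Coefficient = C(14,3) · (-5)^3 · 5^11 = 364 · (-125) · 48828125 = -2221679687500.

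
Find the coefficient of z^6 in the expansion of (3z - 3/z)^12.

-116917020

General term: C(12,j)·(3z)^j·(-3/z)^(12-j), with z-exponent 1j − 1(12−j) = 2j − 12.
Set 2j − 12 = 6: j = 9.
C(12,9) = 220; 3^9 = 19683; (-3)^3 = -27.
Coefficient = 220 · 19683 · (-27) = -116917020.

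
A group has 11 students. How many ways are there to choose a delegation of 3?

This is C(11,3) = 165.

165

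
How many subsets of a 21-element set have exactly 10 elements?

352716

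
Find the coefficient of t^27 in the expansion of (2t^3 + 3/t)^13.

7907328

General term: C(13,j)·(2t^3)^j·(3/t)^(13-j), with t-exponent 3j − 1(13−j) = 4j − 13.
Set 4j − 13 = 27: j = 10.
C(13,10) = 286; 2^10 = 1024; 3^3 = 27.
Coefficient = 286 · 1024 · 27 = 7907328.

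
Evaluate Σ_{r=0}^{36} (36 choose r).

Setting x = 1 in (1+x)^36 gives Σ C(36,r) = 2^36 = 68719476736.

68719476736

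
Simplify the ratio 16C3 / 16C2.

14/3

C(n,k+1)/C(n,k) = (n−k)/(k+1) = (16−2)/(2+1) = 14/3.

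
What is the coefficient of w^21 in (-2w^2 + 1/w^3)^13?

53248

General term: C(13,j)·(-2w^2)^j·(1/w^3)^(13-j), with w-exponent 2j − 3(13−j) = 5j − 39.
Set 5j − 39 = 21: j = 12.
C(13,12) = 13; (-2)^12 = 4096; 1^1 = 1.
Coefficient = 13 · 4096 · 1 = 53248.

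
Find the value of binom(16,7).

11440

C(16,7) = (16·15·14·13·12·11·10) / 7! = 57657600 / 5040 = 11440.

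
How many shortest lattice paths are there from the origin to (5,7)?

792

Each path is a sequence of 12 steps with 5 rights: C(12,5) = 792.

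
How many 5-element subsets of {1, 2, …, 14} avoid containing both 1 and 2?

1782

All 5-subsets: C(14,5) = 2002. Those containing both fixed elements: C(12,3) = 220.
2002 − 220 = 1782.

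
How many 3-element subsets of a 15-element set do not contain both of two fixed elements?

442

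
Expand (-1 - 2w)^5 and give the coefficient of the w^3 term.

The general term is C(5,j)·(-1)^j·(-2w)^(5-j); the w^3 term has j = 2.
C(5,2) = 10.
Coefficient = C(5,2) · (-2)^3 = 10 · (-8) = -80.

-80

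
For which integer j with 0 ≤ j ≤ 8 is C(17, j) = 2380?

4

C(17,j) increases on 0 ≤ j ≤ 8. C(17,3) = 680 and C(17,4) = 2380, so j = 4.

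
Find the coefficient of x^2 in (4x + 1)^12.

The general term is C(12,j)·(4x)^j·(1)^(12-j); the x^2 term has j = 2.
C(12,2) = 66.
Coefficient = C(12,2) · 4^2 = 66 · 16 = 1056.

1056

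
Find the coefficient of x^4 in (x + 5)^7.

The general term is C(7,j)·(x)^j·(5)^(7-j); the x^4 term has j = 4.
C(7,4) = 35.
Coefficient = C(7,4) · 5^3 = 35 · 125 = 4375.

4375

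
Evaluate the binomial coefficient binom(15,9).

C(15,9) = C(15,6) by symmetry.
C(15,6) = (15·14·13·12·11·10) / 6! = 3603600 / 720 = 5005.

5005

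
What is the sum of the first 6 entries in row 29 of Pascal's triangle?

146596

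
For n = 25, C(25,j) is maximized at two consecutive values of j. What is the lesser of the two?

For odd n = 25, C(25,j) peaks at j = (n−1)/2 and (n+1)/2; the lesser is 12.

12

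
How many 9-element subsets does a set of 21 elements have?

293930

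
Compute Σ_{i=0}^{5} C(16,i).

6885

1 + 16 + 120 + 560 + 1820 + 4368 = 6885.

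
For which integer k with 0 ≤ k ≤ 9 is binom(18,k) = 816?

3

C(18,k) increases on 0 ≤ k ≤ 9. C(18,2) = 153 and C(18,3) = 816, so k = 3.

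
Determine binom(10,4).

210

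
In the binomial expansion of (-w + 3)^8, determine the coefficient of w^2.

20412

The general term is C(8,j)·(-w)^j·(3)^(8-j); the w^2 term has j = 2.
C(8,2) = 28.
Coefficient = C(8,2) · 3^6 = 28 · 729 = 20412.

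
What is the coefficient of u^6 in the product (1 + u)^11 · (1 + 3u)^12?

Coefficient of u^6 = Σ_{j} C(11,j)·1^j·C(12,6-j)·3^(6-j) for j from 0 to 6.
= 673596 + 2117016 + 2205225 + 980100 + 196020 + 16632 + 462 = 6189051.

6189051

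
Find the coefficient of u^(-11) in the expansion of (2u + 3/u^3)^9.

489888

General term: C(9,j)·(2u)^j·(3/u^3)^(9-j), with u-exponent 1j − 3(9−j) = 4j − 27.
Set 4j − 27 = -11: j = 4.
C(9,4) = 126; 2^4 = 16; 3^5 = 243.
Coefficient = 126 · 16 · 243 = 489888.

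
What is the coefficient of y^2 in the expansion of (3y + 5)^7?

590625

The general term is C(7,j)·(3y)^j·(5)^(7-j); the y^2 term has j = 2.
C(7,2) = 21.
Coefficient = C(7,2) · 3^2 · 5^5 = 21 · 9 · 3125 = 590625.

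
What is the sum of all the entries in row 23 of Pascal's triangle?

8388608

Setting x = 1 in (1+x)^23 gives Σ C(23,j) = 2^23 = 8388608.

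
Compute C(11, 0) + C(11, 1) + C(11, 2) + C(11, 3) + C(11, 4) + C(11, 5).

1 + 11 + 55 + 165 + 330 + 462 = 1024.

1024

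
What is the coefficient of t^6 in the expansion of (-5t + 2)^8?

The general term is C(8,j)·(-5t)^j·(2)^(8-j); the t^6 term has j = 6.
C(8,6) = 28.
Coefficient = C(8,6) · (-5)^6 · 2^2 = 28 · 15625 · 4 = 1750000.

1750000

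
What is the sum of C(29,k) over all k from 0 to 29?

Setting x = 1 in (1+x)^29 gives Σ C(29,k) = 2^29 = 536870912.

536870912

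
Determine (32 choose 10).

64512240

C(32,10) = (32·31·30·29·28·27·26·25·24·23) / 10! = 234102016512000 / 3628800 = 64512240.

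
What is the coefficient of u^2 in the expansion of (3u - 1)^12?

594

The general term is C(12,j)·(3u)^j·(-1)^(12-j); the u^2 term has j = 2.
C(12,2) = 66.
Coefficient = C(12,2) · 3^2 = 66 · 9 = 594.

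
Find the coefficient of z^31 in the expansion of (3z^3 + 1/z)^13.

13817466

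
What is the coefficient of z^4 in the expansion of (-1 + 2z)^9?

-2016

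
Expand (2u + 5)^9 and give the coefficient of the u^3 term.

10500000

The general term is C(9,j)·(2u)^j·(5)^(9-j); the u^3 term has j = 3.
C(9,3) = 84.
Coefficient = C(9,3) · 2^3 · 5^6 = 84 · 8 · 15625 = 10500000.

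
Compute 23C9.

817190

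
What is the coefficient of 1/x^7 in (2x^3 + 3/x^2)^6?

General term: C(6,j)·(2x^3)^j·(3/x^2)^(6-j), with x-exponent 3j − 2(6−j) = 5j − 12.
Set 5j − 12 = -7: j = 1.
C(6,1) = 6; 2^1 = 2; 3^5 = 243.
Coefficient = 6 · 2 · 243 = 2916.

2916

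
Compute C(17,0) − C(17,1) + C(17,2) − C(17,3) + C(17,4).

1820

The partial alternating sum Σ_{k=0}^{4} (−1)^k C(17,k) = (−1)^4 C(16,4) = 1820.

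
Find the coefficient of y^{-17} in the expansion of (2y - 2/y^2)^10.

General term: C(10,j)·(2y)^j·(-2/y^2)^(10-j), with y-exponent 1j − 2(10−j) = 3j − 20.
Set 3j − 20 = -17: j = 1.
C(10,1) = 10; 2^1 = 2; (-2)^9 = -512.
Coefficient = 10 · 2 · (-512) = -10240.

-10240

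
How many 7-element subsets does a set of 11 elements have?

330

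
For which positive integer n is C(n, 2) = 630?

36

n(n−1)/2 = 630 ⇒ n(n−1) = 1260. Since 36·35 = 1260, n = 36.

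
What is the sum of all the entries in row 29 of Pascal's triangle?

536870912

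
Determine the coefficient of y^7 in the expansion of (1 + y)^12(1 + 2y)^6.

Coefficient of y^7 = Σ_{j} C(12,j)·1^j·C(6,7-j)·2^(7-j) for j from 1 to 7.
= 768 + 12672 + 52800 + 79200 + 47520 + 11088 + 792 = 204840.

204840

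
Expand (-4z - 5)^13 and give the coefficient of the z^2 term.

-60937500000

The general term is C(13,j)·(-4z)^j·(-5)^(13-j); the z^2 term has j = 2.
C(13,2) = 78.
Coefficient = C(13,2) · (-4)^2 · (-5)^11 = 78 · 16 · (-48828125) = -60937500000.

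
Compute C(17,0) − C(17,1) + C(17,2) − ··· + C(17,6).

8008

The partial alternating sum Σ_{k=0}^{6} (−1)^k C(17,k) = (−1)^6 C(16,6) = 8008.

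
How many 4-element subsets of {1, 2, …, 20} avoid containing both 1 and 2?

All 4-subsets: C(20,4) = 4845. Those containing both fixed elements: C(18,2) = 153.
4845 − 153 = 4692.

4692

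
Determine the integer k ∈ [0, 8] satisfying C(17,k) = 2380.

4

C(17,k) increases on 0 ≤ k ≤ 8. C(17,3) = 680 and C(17,4) = 2380, so k = 4.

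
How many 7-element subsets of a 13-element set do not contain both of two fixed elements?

1254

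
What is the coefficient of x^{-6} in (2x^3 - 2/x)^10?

General term: C(10,j)·(2x^3)^j·(-2/x)^(10-j), with x-exponent 3j − 1(10−j) = 4j − 10.
Set 4j − 10 = -6: j = 1.
C(10,1) = 10; 2^1 = 2; (-2)^9 = -512.
Coefficient = 10 · 2 · (-512) = -10240.

-10240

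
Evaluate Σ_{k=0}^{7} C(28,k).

1 + 28 + 378 + 3276 + 20475 + 98280 + 376740 + 1184040 = 1683218.

1683218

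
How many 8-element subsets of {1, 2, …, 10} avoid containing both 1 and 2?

17

All 8-subsets: C(10,8) = 45. Those containing both fixed elements: C(8,6) = 28.
45 − 28 = 17.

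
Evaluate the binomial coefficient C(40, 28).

C(40,28) = C(40,12) by symmetry.
C(40,12) = (40·39·38·37·36·35·34·33·32·31·30·29) / 12! = 2676111755885568000 / 479001600 = 5586853480.

5586853480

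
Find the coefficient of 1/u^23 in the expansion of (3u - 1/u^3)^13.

-57915

General term: C(13,j)·(3u)^j·(-1/u^3)^(13-j), with u-exponent 1j − 3(13−j) = 4j − 39.
Set 4j − 39 = -23: j = 4.
C(13,4) = 715; 3^4 = 81; (-1)^9 = -1.
Coefficient = 715 · 81 · (-1) = -57915.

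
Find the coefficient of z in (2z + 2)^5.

The general term is C(5,j)·(2z)^j·(2)^(5-j); the z^1 term has j = 1.
C(5,1) = 5.
Coefficient = C(5,1) · 2^1 · 2^4 = 5 · 2 · 16 = 160.

160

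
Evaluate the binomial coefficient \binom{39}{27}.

3910797436

C(39,27) = C(39,12) by symmetry.
C(39,12) = (39·38·37·36·35·34·33·32·31·30·29·28) / 12! = 1873278229119897600 / 479001600 = 3910797436.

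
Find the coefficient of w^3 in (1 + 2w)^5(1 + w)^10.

1050

Coefficient of w^3 = Σ_{j} C(5,j)·2^j·C(10,3-j)·1^(3-j) for j from 0 to 3.
= 120 + 450 + 400 + 80 = 1050.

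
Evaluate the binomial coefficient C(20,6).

C(20,6) = (20·19·18·17·16·15) / 6! = 27907200 / 720 = 38760.

38760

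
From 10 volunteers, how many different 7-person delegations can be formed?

120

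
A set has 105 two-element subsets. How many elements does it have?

n(n−1)/2 = 105 ⇒ n(n−1) = 210. Since 15·14 = 210, n = 15.

15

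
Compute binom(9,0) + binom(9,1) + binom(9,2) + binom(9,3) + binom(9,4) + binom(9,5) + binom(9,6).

466

1 + 9 + 36 + 84 + 126 + 126 + 84 = 466.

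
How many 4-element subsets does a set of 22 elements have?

7315

C(22,4) = (22·21·20·19) / 4! = 175560 / 24 = 7315.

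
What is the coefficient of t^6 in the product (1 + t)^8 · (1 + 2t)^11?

386260

Coefficient of t^6 = Σ_{j} C(8,j)·1^j·C(11,6-j)·2^(6-j) for j from 0 to 6.
= 29568 + 118272 + 147840 + 73920 + 15400 + 1232 + 28 = 386260.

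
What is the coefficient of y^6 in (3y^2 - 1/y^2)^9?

General term: C(9,j)·(3y^2)^j·(-1/y^2)^(9-j), with y-exponent 2j − 2(9−j) = 4j − 18.
Set 4j − 18 = 6: j = 6.
C(9,6) = 84; 3^6 = 729; (-1)^3 = -1.
Coefficient = 84 · 729 · (-1) = -61236.

-61236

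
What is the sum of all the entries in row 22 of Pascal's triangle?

The entries of row 22 sum to 2^22 = 4194304.

4194304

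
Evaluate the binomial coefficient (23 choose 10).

1144066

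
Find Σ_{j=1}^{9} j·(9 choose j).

2304

Differentiating (1+x)^9 and setting x=1: Σ j·C(9,j) = 9·2^8 = 2304.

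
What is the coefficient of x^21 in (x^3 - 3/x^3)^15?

General term: C(15,j)·(x^3)^j·(-3/x^3)^(15-j), with x-exponent 3j − 3(15−j) = 6j − 45.
Set 6j − 45 = 21: j = 11.
C(15,11) = 1365; 1^11 = 1; (-3)^4 = 81.
Coefficient = 1365 · 1 · 81 = 110565.

110565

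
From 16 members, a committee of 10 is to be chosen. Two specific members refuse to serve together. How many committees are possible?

All 10-subsets: C(16,10) = 8008. Those containing both fixed elements: C(14,8) = 3003.
8008 − 3003 = 5005.

5005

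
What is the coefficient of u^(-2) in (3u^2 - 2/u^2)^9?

General term: C(9,j)·(3u^2)^j·(-2/u^2)^(9-j), with u-exponent 2j − 2(9−j) = 4j − 18.
Set 4j − 18 = -2: j = 4.
C(9,4) = 126; 3^4 = 81; (-2)^5 = -32.
Coefficient = 126 · 81 · (-32) = -326592.

-326592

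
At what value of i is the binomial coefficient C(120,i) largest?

60

C(120,i) is maximized at i = 120/2 = 60.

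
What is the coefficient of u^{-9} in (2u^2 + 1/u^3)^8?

General term: C(8,j)·(2u^2)^j·(1/u^3)^(8-j), with u-exponent 2j − 3(8−j) = 5j − 24.
Set 5j − 24 = -9: j = 3.
C(8,3) = 56; 2^3 = 8; 1^5 = 1.
Coefficient = 56 · 8 · 1 = 448.

448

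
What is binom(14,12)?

91

C(14,12) = C(14,2) by symmetry.
C(14,2) = (14·13) / 2! = 182 / 2 = 91.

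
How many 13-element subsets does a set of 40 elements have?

12033222880

C(40,13) = (40·39·38·37·36·35·34·33·32·31·30·29·28) / 13! = 74931129164795904000 / 6227020800 = 12033222880.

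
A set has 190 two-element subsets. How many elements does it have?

n(n−1)/2 = 190 ⇒ n(n−1) = 380. Since 20·19 = 380, n = 20.

20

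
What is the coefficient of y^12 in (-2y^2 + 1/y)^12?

General term: C(12,j)·(-2y^2)^j·(1/y)^(12-j), with y-exponent 2j − 1(12−j) = 3j − 12.
Set 3j − 12 = 12: j = 8.
C(12,8) = 495; (-2)^8 = 256; 1^4 = 1.
Coefficient = 495 · 256 · 1 = 126720.

126720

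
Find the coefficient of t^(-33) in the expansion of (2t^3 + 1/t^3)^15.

420

General term: C(15,j)·(2t^3)^j·(1/t^3)^(15-j), with t-exponent 3j − 3(15−j) = 6j − 45.
Set 6j − 45 = -33: j = 2.
C(15,2) = 105; 2^2 = 4; 1^13 = 1.
Coefficient = 105 · 4 · 1 = 420.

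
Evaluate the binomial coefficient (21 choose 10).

C(21,10) = (21·20·19·18·17·16·15·14·13·12) / 10! = 1279935820800 / 3628800 = 352716.

352716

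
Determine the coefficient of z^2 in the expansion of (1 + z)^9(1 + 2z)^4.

Coefficient of z^2 = Σ_{j} C(9,j)·1^j·C(4,2-j)·2^(2-j) for j from 0 to 2.
= 24 + 72 + 36 = 132.

132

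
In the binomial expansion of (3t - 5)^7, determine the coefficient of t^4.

The general term is C(7,j)·(3t)^j·(-5)^(7-j); the t^4 term has j = 4.
C(7,4) = 35.
Coefficient = C(7,4) · 3^4 · (-5)^3 = 35 · 81 · (-125) = -354375.

-354375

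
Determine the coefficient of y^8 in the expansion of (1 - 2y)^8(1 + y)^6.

Coefficient of y^8 = Σ_{j} C(8,j)·(-2)^j·C(6,8-j)·1^(8-j) for j from 2 to 8.
= 112 + (-2688) + 16800 + (-35840) + 26880 + (-6144) + 256 = -624.

-624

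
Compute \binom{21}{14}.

116280

C(21,14) = C(21,7) by symmetry.
C(21,7) = (21·20·19·18·17·16·15) / 7! = 586051200 / 5040 = 116280.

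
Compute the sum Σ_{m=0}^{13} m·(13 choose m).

Differentiating (1+x)^13 and setting x=1: Σ m·C(13,m) = 13·2^12 = 53248.

53248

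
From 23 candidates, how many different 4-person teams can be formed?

This is C(23,4) = 8855.

8855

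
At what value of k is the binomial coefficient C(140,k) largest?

C(140,k) is maximized at k = 140/2 = 70.

70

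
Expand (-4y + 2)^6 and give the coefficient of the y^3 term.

-10240

The general term is C(6,j)·(-4y)^j·(2)^(6-j); the y^3 term has j = 3.
C(6,3) = 20.
Coefficient = C(6,3) · (-4)^3 · 2^3 = 20 · (-64) · 8 = -10240.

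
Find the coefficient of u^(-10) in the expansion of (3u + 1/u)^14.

General term: C(14,j)·(3u)^j·(1/u)^(14-j), with u-exponent 1j − 1(14−j) = 2j − 14.
Set 2j − 14 = -10: j = 2.
C(14,2) = 91; 3^2 = 9; 1^12 = 1.
Coefficient = 91 · 9 · 1 = 819.

819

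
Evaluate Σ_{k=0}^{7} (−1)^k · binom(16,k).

The partial alternating sum Σ_{k=0}^{7} (−1)^k C(16,k) = (−1)^7 C(15,7) = -6435.

-6435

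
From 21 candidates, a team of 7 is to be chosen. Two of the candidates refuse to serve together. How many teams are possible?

All 7-subsets: C(21,7) = 116280. Those containing both fixed elements: C(19,5) = 11628.
116280 − 11628 = 104652.

104652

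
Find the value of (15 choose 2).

105

C(15,2) = (15·14) / 2! = 210 / 2 = 105.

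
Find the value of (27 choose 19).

C(27,19) = C(27,8) by symmetry.
C(27,8) = (27·26·25·24·23·22·21·20) / 8! = 89513424000 / 40320 = 2220075.

2220075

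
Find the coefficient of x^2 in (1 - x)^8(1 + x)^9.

Coefficient of x^2 = Σ_{j} C(8,j)·(-1)^j·C(9,2-j)·1^(2-j) for j from 0 to 2.
= 36 + (-72) + 28 = -8.

-8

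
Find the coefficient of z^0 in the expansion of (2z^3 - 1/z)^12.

-1760

General term: C(12,j)·(2z^3)^j·(-1/z)^(12-j), with z-exponent 3j − 1(12−j) = 4j − 12.
Set 4j − 12 = 0: j = 3.
C(12,3) = 220; 2^3 = 8; (-1)^9 = -1.
Coefficient = 220 · 8 · (-1) = -1760.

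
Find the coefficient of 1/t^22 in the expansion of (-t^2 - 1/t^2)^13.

General term: C(13,j)·(-t^2)^j·(-1/t^2)^(13-j), with t-exponent 2j − 2(13−j) = 4j − 26.
Set 4j − 26 = -22: j = 1.
C(13,1) = 13; (-1)^1 = -1; (-1)^12 = 1.
Coefficient = 13 · (-1) · 1 = -13.

-13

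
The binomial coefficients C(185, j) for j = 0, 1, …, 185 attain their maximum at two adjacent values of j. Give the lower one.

92

For odd n = 185, C(185,j) peaks at j = (n−1)/2 and (n+1)/2; the lower is 92.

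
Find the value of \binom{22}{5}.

26334

C(22,5) = (22·21·20·19·18) / 5! = 3160080 / 120 = 26334.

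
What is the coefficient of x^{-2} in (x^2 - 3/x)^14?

59108049

General term: C(14,j)·(x^2)^j·(-3/x)^(14-j), with x-exponent 2j − 1(14−j) = 3j − 14.
Set 3j − 14 = -2: j = 4.
C(14,4) = 1001; 1^4 = 1; (-3)^10 = 59049.
Coefficient = 1001 · 1 · 59049 = 59108049.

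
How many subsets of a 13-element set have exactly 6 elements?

1716

Choose the 6 positions: C(13,6) = 1716.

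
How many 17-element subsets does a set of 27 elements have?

8436285

C(27,17) = C(27,10) by symmetry.
C(27,10) = (27·26·25·24·23·22·21·20·19·18) / 10! = 30613591008000 / 3628800 = 8436285.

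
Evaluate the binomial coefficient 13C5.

1287

C(13,5) = (13·12·11·10·9) / 5! = 154440 / 120 = 1287.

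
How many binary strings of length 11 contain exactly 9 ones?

55

Choose the 9 positions: C(11,9) = 55.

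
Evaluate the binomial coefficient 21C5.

C(21,5) = (21·20·19·18·17) / 5! = 2441880 / 120 = 20349.

20349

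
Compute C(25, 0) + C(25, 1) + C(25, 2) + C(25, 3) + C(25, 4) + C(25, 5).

1 + 25 + 300 + 2300 + 12650 + 53130 = 68406.

68406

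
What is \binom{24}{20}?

C(24,20) = C(24,4) by symmetry.
C(24,4) = (24·23·22·21) / 4! = 255024 / 24 = 10626.

10626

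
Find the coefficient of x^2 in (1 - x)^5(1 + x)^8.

-2

Coefficient of x^2 = Σ_{j} C(5,j)·(-1)^j·C(8,2-j)·1^(2-j) for j from 0 to 2.
= 28 + (-40) + 10 = -2.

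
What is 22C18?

7315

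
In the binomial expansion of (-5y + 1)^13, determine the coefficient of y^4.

446875

The general term is C(13,j)·(-5y)^j·(1)^(13-j); the y^4 term has j = 4.
C(13,4) = 715.
Coefficient = C(13,4) · (-5)^4 = 715 · 625 = 446875.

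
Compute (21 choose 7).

C(21,7) = (21·20·19·18·17·16·15) / 7! = 586051200 / 5040 = 116280.

116280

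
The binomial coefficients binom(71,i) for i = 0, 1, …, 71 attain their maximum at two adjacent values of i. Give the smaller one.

For odd n = 71, C(71,i) peaks at i = (n−1)/2 and (n+1)/2; the smaller is 35.

35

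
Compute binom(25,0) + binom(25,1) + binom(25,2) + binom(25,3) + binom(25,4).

1 + 25 + 300 + 2300 + 12650 = 15276.

15276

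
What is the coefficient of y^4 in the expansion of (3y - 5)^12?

The general term is C(12,j)·(3y)^j·(-5)^(12-j); the y^4 term has j = 4.
C(12,4) = 495.
Coefficient = C(12,4) · 3^4 · (-5)^8 = 495 · 81 · 390625 = 15662109375.

15662109375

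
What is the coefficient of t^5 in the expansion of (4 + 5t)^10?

The general term is C(10,j)·(4)^j·(5t)^(10-j); the t^5 term has j = 5.
C(10,5) = 252.
Coefficient = C(10,5) · 4^5 · 5^5 = 252 · 1024 · 3125 = 806400000.

806400000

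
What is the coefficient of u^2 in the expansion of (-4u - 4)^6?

61440

The general term is C(6,j)·(-4u)^j·(-4)^(6-j); the u^2 term has j = 2.
C(6,2) = 15.
Coefficient = C(6,2) · (-4)^2 · (-4)^4 = 15 · 16 · 256 = 61440.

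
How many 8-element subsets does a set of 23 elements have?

C(23,8) = (23·22·21·20·19·18·17·16) / 8! = 19769460480 / 40320 = 490314.

490314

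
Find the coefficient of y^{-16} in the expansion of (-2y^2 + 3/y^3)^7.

General term: C(7,j)·(-2y^2)^j·(3/y^3)^(7-j), with y-exponent 2j − 3(7−j) = 5j − 21.
Set 5j − 21 = -16: j = 1.
C(7,1) = 7; (-2)^1 = -2; 3^6 = 729.
Coefficient = 7 · (-2) · 729 = -10206.

-10206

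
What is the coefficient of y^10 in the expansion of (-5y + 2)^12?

2578125000

The general term is C(12,j)·(-5y)^j·(2)^(12-j); the y^10 term has j = 10.
C(12,10) = 66.
Coefficient = C(12,10) · (-5)^10 · 2^2 = 66 · 9765625 · 4 = 2578125000.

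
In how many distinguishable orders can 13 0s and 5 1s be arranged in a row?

8568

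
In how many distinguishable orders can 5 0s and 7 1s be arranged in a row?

792

Choose positions for the 0s: C(12,5) = 792.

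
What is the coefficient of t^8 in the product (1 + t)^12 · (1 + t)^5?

24310

Coefficient of t^8 = Σ_{j} C(12,j)·C(5,8-j) for j from 3 to 8.
= 220 + 2475 + 7920 + 9240 + 3960 + 495 = 24310.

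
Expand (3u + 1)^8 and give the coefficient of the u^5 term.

The general term is C(8,j)·(3u)^j·(1)^(8-j); the u^5 term has j = 5.
C(8,5) = 56.
Coefficient = C(8,5) · 3^5 = 56 · 243 = 13608.

13608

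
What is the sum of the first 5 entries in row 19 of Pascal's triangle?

5036

1 + 19 + 171 + 969 + 3876 = 5036.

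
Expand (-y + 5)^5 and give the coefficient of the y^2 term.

The general term is C(5,j)·(-y)^j·(5)^(5-j); the y^2 term has j = 2.
C(5,2) = 10.
Coefficient = C(5,2) · 5^3 = 10 · 125 = 1250.

1250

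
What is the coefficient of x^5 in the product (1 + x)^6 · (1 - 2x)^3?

36

Coefficient of x^5 = Σ_{j} C(6,j)·1^j·C(3,5-j)·(-2)^(5-j) for j from 2 to 5.
= (-120) + 240 + (-90) + 6 = 36.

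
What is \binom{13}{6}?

C(13,6) = (13·12·11·10·9·8) / 6! = 1235520 / 720 = 1716.

1716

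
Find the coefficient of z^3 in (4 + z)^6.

1280

The general term is C(6,j)·(4)^j·(z)^(6-j); the z^3 term has j = 3.
C(6,3) = 20.
Coefficient = C(6,3) · 4^3 = 20 · 64 = 1280.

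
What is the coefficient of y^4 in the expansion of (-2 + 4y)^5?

The general term is C(5,j)·(-2)^j·(4y)^(5-j); the y^4 term has j = 1.
C(5,1) = 5.
Coefficient = C(5,1) · (-2)^1 · 4^4 = 5 · (-2) · 256 = -2560.

-2560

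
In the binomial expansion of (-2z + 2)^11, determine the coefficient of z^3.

-337920

The general term is C(11,j)·(-2z)^j·(2)^(11-j); the z^3 term has j = 3.
C(11,3) = 165.
Coefficient = C(11,3) · (-2)^3 · 2^8 = 165 · (-8) · 256 = -337920.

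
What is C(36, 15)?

C(36,15) = (36·35·34·33·32·31·30·29·28·27·26·25·24·23·22) / 15! = 7281003461233582080000 / 1307674368000 = 5567902560.

5567902560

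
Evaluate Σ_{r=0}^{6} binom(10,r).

1 + 10 + 45 + 120 + 210 + 252 + 210 = 848.

848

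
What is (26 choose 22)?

C(26,22) = C(26,4) by symmetry.
C(26,4) = (26·25·24·23) / 4! = 358800 / 24 = 14950.

14950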